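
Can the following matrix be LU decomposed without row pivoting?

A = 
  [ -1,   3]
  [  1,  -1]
Yes.
A[1,1] = -1 ≠ 0, so Gaussian elimination proceeds without a row swap: multiplier ℓ₂₁ = (1)/(-1) = -1, and U[2,2] = -1 - (-1)(3) = 2.
L = 
  [  1,   0]
  [ -1,   1]
U = 
  [ -1,   3]
  [  0,   2]
Check row 2 of LU: [(-1)(-1), (-1)(3) + 2] = [1, -1] = row 2 of A ✓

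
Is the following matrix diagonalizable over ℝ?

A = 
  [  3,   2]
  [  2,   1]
Yes

tr(A) = 4, det(A) = -1
Characteristic polynomial: λ² - tr(A)λ + det(A) = λ² - 4λ - 1
λ² - 4λ - 1 = 0  ⇒  λ = (4 ± √((-4)² - 4·(-1)))/2 = (4 ± √(20))/2
  = 2 + √5,  2 - √5
Eigenvalues: 2 + √5, 2 - √5  (≈ 4.236, -0.2361)
The two irrational eigenvalues are distinct (simple), so each has alg. mult. = geom. mult. = 1.
Sum of geometric multiplicities equals n, so A has n independent eigenvectors.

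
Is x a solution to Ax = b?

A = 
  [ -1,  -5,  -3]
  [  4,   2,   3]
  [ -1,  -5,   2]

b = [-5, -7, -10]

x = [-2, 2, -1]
Yes

Ax = [-5, -7, -10] = b ✓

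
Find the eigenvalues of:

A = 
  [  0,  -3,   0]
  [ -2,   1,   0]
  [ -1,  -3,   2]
λ = -2, 3, 2

Characteristic polynomial: det(λI - A) = λ³ - 3λ² - 4λ + 12
Testing integer divisors of the constant term: p(-2) = 0, so (λ + 2) is a factor:
p(λ) = (λ + 2)(λ² - 5λ + 6)
λ² - 5λ + 6 = (λ - 2)(λ - 3)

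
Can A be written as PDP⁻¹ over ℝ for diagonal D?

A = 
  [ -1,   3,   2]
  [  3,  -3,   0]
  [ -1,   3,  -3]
No

Characteristic polynomial: det(λI - A) = λ³ + 7λ² + 8λ - 30
By the rational root theorem any rational root is an integer dividing 30; none of those is a root, so p(λ) has no rational roots and hence (being an irreducible cubic) no repeated roots.
Discriminant of the cubic: Δ = -12292
Δ < 0 ⇒ one real eigenvalue and a complex-conjugate pair: λ ≈ -4.234 + 1.583i, -4.234 - 1.583i, 1.468
Has complex eigenvalues (not diagonalizable over ℝ).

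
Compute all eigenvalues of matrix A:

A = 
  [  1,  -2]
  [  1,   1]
λ = 1 + i√2, 1 - i√2  (≈ 1 + 1.414i, 1 - 1.414i)

tr(A) = 2, det(A) = 3
Characteristic polynomial: λ² - tr(A)λ + det(A) = λ² - 2λ + 3
λ² - 2λ + 3 = 0  ⇒  λ = (2 ± √((-2)² - 4·(3)))/2 = (2 ± √(-8))/2
  = 1 + i√2,  1 - i√2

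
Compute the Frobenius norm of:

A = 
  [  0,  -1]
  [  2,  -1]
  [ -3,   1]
||A||_F = 4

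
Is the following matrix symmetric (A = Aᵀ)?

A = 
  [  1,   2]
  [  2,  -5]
Yes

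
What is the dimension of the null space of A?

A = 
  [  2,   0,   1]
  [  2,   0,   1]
nullity(A) = 2

Row reduce:
R2 → R2 - (1)·R1
REF = 
  [  2,   0,   1]
  [  0,   0,   0]
Pivot columns: 1 → 1 pivot.
rank(A) = 1, so nullity(A) = 3 - 1 = 2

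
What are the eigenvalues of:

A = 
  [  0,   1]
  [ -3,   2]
tr(A) = 2, det(A) = 3
Characteristic polynomial: λ² - tr(A)λ + det(A) = λ² - 2λ + 3
λ² - 2λ + 3 = 0  ⇒  λ = (2 ± √((-2)² - 4·(3)))/2 = (2 ± √(-8))/2
  = 1 + i√2,  1 - i√2

λ = 1 + i√2, 1 - i√2  (≈ 1 + 1.414i, 1 - 1.414i)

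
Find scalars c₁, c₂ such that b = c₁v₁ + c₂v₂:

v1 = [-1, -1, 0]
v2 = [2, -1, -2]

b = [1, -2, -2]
c1 = 1, c2 = 1

b = 1·v1 + 1·v2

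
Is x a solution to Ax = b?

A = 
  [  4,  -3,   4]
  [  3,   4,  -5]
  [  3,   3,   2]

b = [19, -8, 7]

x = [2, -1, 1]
No

Ax = [15, -3, 5] ≠ b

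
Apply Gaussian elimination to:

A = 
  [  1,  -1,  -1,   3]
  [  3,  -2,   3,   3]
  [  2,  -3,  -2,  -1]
Row operations:
R2 → R2 - (3)·R1
R3 → R3 - (2)·R1
R3 → R3 + (1)·R2

Resulting echelon form:
REF = 
  [  1,  -1,  -1,   3]
  [  0,   1,   6,  -6]
  [  0,   0,   6, -13]

Rank = 3 (number of non-zero pivot rows).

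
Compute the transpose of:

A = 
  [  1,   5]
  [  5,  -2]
Aᵀ = 
  [  1,   5]
  [  5,  -2]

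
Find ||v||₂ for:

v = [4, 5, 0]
6.403

||v||₂ = √((4)² + (5)² + (0)²) = √41 = 6.403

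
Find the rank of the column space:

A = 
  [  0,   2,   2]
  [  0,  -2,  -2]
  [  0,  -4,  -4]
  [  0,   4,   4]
Row reduce:
R2 → R2 + (1)·R1
R3 → R3 + (2)·R1
R4 → R4 - (2)·R1
REF = 
  [  0,   2,   2]
  [  0,   0,   0]
  [  0,   0,   0]
  [  0,   0,   0]
Pivot columns: 2 → 1 pivot.
dim(Col(A)) = number of pivot columns = 1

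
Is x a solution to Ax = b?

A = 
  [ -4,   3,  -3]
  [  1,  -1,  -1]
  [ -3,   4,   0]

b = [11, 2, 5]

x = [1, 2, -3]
Yes

Ax = [11, 2, 5] = b ✓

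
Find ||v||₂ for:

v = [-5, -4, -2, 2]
7

||v||₂ = √((-5)² + (-4)² + (-2)² + (2)²) = √49 = 7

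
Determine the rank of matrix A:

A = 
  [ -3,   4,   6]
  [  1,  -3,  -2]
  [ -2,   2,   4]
rank(A) = 2

Row reduce:
R2 → R2 + (1/3)·R1
R3 → R3 - (2/3)·R1
R3 → R3 - (2/5)·R2
REF = 
  [  -3,    4,    6]
  [   0, -5/3,    0]
  [   0,    0,    0]
Pivot columns: 1, 2 → 2 pivots.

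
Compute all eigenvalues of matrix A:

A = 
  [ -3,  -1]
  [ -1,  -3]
λ = -2, -4

tr(A) = -6, det(A) = 8
Characteristic polynomial: λ² - tr(A)λ + det(A) = λ² + 6λ + 8
λ² + 6λ + 8 = (λ + 4)(λ + 2)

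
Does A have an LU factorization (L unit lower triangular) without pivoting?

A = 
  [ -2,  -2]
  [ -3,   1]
Yes.
A[1,1] = -2 ≠ 0, so Gaussian elimination proceeds without a row swap: multiplier ℓ₂₁ = (-3)/(-2) = 3/2, and U[2,2] = 1 - (3/2)(-2) = 4.
L = 
  [  1,   0]
  [3/2,   1]
U = 
  [ -2,  -2]
  [  0,   4]
Check row 2 of LU: [(3/2)(-2), (3/2)(-2) + 4] = [-3, 1] = row 2 of A ✓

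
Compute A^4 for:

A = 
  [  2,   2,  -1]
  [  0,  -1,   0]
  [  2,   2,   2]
A^4 = 
  [-28, -24, -16]
  [  0,   1,   0]
  [ 32,  18, -28]

A² = A·A:
A²[1,1] = (2)(2) + (2)(0) + (-1)(2) = 2
A²[1,2] = (2)(2) + (2)(-1) + (-1)(2) = 0
A²[1,3] = (2)(-1) + (2)(0) + (-1)(2) = -4
A²[2,1] = (0)(2) + (-1)(0) + (0)(2) = 0
A²[2,2] = (0)(2) + (-1)(-1) + (0)(2) = 1
A²[2,3] = (0)(-1) + (-1)(0) + (0)(2) = 0
A²[3,1] = (2)(2) + (2)(0) + (2)(2) = 8
A²[3,2] = (2)(2) + (2)(-1) + (2)(2) = 6
A²[3,3] = (2)(-1) + (2)(0) + (2)(2) = 2
A² = 
  [  2,   0,  -4]
  [  0,   1,   0]
  [  8,   6,   2]

A^3 = A^2·A:
A^3[1,1] = (2)(2) + (0)(0) + (-4)(2) = -4
A^3[1,2] = (2)(2) + (0)(-1) + (-4)(2) = -4
A^3[1,3] = (2)(-1) + (0)(0) + (-4)(2) = -10
A^3[2,1] = (0)(2) + (1)(0) + (0)(2) = 0
A^3[2,2] = (0)(2) + (1)(-1) + (0)(2) = -1
A^3[2,3] = (0)(-1) + (1)(0) + (0)(2) = 0
A^3[3,1] = (8)(2) + (6)(0) + (2)(2) = 20
A^3[3,2] = (8)(2) + (6)(-1) + (2)(2) = 14
A^3[3,3] = (8)(-1) + (6)(0) + (2)(2) = -4
A^3 = 
  [ -4,  -4, -10]
  [  0,  -1,   0]
  [ 20,  14,  -4]

A^4 = A^3·A:
A^4[1,1] = (-4)(2) + (-4)(0) + (-10)(2) = -28
A^4[1,2] = (-4)(2) + (-4)(-1) + (-10)(2) = -24
A^4[1,3] = (-4)(-1) + (-4)(0) + (-10)(2) = -16
A^4[2,1] = (0)(2) + (-1)(0) + (0)(2) = 0
A^4[2,2] = (0)(2) + (-1)(-1) + (0)(2) = 1
A^4[2,3] = (0)(-1) + (-1)(0) + (0)(2) = 0
A^4[3,1] = (20)(2) + (14)(0) + (-4)(2) = 32
A^4[3,2] = (20)(2) + (14)(-1) + (-4)(2) = 18
A^4[3,3] = (20)(-1) + (14)(0) + (-4)(2) = -28
A^4 = 
  [-28, -24, -16]
  [  0,   1,   0]
  [ 32,  18, -28]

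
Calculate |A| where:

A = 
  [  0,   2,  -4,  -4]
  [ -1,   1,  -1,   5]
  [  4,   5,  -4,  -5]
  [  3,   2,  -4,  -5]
202

Cofactor expansion along row 1: det(A) = a₁₁M₁₁ - a₁₂M₁₂ + a₁₃M₁₃ - a₁₄M₁₄

M₁₁ = det[[1, -1, 5]; [5, -4, -5]; [2, -4, -5]]
  = (1)·((-4)(-5) - (-5)(-4)) - (-1)·((5)(-5) - (-5)(2)) + (5)·((5)(-4) - (-4)(2))
  = (1)(0) - (-1)(-15) + (5)(-12)
  = -75
M₁₂ = det[[-1, -1, 5]; [4, -4, -5]; [3, -4, -5]]
  = (-1)·((-4)(-5) - (-5)(-4)) - (-1)·((4)(-5) - (-5)(3)) + (5)·((4)(-4) - (-4)(3))
  = (-1)(0) - (-1)(-5) + (5)(-4)
  = -25
M₁₃ = det[[-1, 1, 5]; [4, 5, -5]; [3, 2, -5]]
  = (-1)·((5)(-5) - (-5)(2)) - (1)·((4)(-5) - (-5)(3)) + (5)·((4)(2) - (5)(3))
  = (-1)(-15) - (1)(-5) + (5)(-7)
  = -15
M₁₄ = det[[-1, 1, -1]; [4, 5, -4]; [3, 2, -4]]
  = (-1)·((5)(-4) - (-4)(2)) - (1)·((4)(-4) - (-4)(3)) + (-1)·((4)(2) - (5)(3))
  = (-1)(-12) - (1)(-4) + (-1)(-7)
  = 23

det(A) = (0)(-75) - (2)(-25) + (-4)(-15) - (-4)(23) = 202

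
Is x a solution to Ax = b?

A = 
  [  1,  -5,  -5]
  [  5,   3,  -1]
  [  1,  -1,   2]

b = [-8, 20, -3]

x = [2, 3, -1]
Yes

Ax = [-8, 20, -3] = b ✓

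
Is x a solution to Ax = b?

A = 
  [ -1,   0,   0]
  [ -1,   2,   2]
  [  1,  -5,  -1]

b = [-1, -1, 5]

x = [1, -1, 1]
Yes

Ax = [-1, -1, 5] = b ✓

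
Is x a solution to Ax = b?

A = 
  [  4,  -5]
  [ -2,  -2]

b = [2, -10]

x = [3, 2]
Yes

Ax = [2, -10] = b ✓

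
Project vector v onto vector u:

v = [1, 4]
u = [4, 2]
v·u = (1)(4) + (4)(2) = 12
u·u = (4)² + (2)² = 20
proj_u(v) = (v·u / u·u) × u = (12/20) × u = (3/5) × u

proj_u(v) = [12/5, 6/5]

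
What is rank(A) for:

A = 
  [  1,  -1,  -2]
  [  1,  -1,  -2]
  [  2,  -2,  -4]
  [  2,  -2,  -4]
rank(A) = 1

Row reduce:
R2 → R2 - (1)·R1
R3 → R3 - (2)·R1
R4 → R4 - (2)·R1
REF = 
  [  1,  -1,  -2]
  [  0,   0,   0]
  [  0,   0,   0]
  [  0,   0,   0]
Pivot columns: 1 → 1 pivot.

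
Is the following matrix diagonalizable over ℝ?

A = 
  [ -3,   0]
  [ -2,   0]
Yes

tr(A) = -3, det(A) = 0
Characteristic polynomial: λ² - tr(A)λ + det(A) = λ² + 3λ
λ² + 3λ = λ(λ + 3)
Eigenvalues: 0, -3
λ=-3: alg. mult. = 1, geom. mult. = 2 - rank(A - (-3)I) = 2 - 1 = 1
λ=0: alg. mult. = 1, geom. mult. = 2 - rank(A - (0)I) = 2 - 1 = 1
Sum of geometric multiplicities equals n, so A has n independent eigenvectors.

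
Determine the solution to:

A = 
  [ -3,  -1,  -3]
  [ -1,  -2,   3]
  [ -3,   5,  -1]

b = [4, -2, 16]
x = [-2, 2, 0]

Row reduce the augmented matrix [A|b]:
R2 → R2 - (1/3)·R1
R3 → R3 - (1)·R1
R3 → R3 + (18/5)·R2
REF = 
  [   -3,    -1,    -3,     4]
  [    0,  -5/3,     4, -10/3]
  [    0,     0,  82/5,     0]

Back-substitution:
x₃ = 0 / (82/5) = 0
x₂ = (-10/3 - (4)(0)) / (-5/3) = 2
x₁ = (4 - (-1)(2) - (-3)(0)) / (-3) = -2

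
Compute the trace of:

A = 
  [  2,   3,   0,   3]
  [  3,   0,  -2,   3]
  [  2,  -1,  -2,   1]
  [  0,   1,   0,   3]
3

tr(A) = 2 + 0 + -2 + 3 = 3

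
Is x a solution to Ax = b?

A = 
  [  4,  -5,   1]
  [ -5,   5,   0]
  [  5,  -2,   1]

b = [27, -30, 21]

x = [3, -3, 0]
Yes

Ax = [27, -30, 21] = b ✓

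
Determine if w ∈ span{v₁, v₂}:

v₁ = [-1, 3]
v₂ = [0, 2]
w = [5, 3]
Yes

Form the augmented matrix and row-reduce:
[v₁|v₂|w] = 
  [ -1,   0,   5]
  [  3,   2,   3]
R2 → R2 + (3)·R1
REF = 
  [ -1,   0,   5]
  [  0,   2,  18]

No row of the form [0 0 | nonzero], so the system is consistent. Back-substitution gives c₁ = -5, c₂ = 9: w = (-5)·v₁ + (9)·v₂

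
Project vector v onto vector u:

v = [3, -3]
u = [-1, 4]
proj_u(v) = [15/17, -60/17]

v·u = (3)(-1) + (-3)(4) = -15
u·u = (-1)² + (4)² = 17
proj_u(v) = (v·u / u·u) × u = (-15/17) × u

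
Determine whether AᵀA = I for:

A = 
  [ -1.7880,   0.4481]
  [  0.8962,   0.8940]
No

AᵀA = 
  [  4.0001,   0]
  [  0,   1]
≠ I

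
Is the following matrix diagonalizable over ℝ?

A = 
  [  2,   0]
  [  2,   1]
Yes

tr(A) = 3, det(A) = 2
Characteristic polynomial: λ² - tr(A)λ + det(A) = λ² - 3λ + 2
λ² - 3λ + 2 = (λ - 1)(λ - 2)
Eigenvalues: 2, 1
λ=1: alg. mult. = 1, geom. mult. = 2 - rank(A - (1)I) = 2 - 1 = 1
λ=2: alg. mult. = 1, geom. mult. = 2 - rank(A - (2)I) = 2 - 1 = 1
Sum of geometric multiplicities equals n, so A has n independent eigenvectors.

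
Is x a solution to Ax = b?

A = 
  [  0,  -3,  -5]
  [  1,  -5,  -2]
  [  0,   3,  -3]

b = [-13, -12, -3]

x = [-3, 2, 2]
No

Ax = [-16, -17, 0] ≠ b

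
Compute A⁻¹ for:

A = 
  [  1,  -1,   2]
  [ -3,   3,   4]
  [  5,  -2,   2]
det(A) = (1)·((3)(2) - (4)(-2)) - (-1)·((-3)(2) - (4)(5)) + (2)·((-3)(-2) - (3)(5))
  = (1)(14) - (-1)(-26) + (2)(-9)
  = -30
det(A) = -30 ≠ 0, so A is invertible.

Cofactors Cᵢⱼ = (-1)ⁱ⁺ʲ·Mᵢⱼ:
C = 
  [ 14,  26,  -9]
  [ -2,  -8,  -3]
  [-10, -10,   0]

adj(A) = Cᵀ:
adj(A) = 
  [ 14,  -2, -10]
  [ 26,  -8, -10]
  [ -9,  -3,   0]

A⁻¹ = (-1/30) · adj(A):
A⁻¹ = 
  [ -7/15,   1/15,    1/3]
  [-13/15,   4/15,    1/3]
  [  3/10,   1/10,      0]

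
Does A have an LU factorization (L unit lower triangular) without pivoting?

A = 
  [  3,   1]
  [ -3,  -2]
Yes.
A[1,1] = 3 ≠ 0, so Gaussian elimination proceeds without a row swap: multiplier ℓ₂₁ = (-3)/(3) = -1, and U[2,2] = -2 - (-1)(1) = -1.
L = 
  [  1,   0]
  [ -1,   1]
U = 
  [  3,   1]
  [  0,  -1]
Check row 2 of LU: [(-1)(3), (-1)(1) + (-1)] = [-3, -2] = row 2 of A ✓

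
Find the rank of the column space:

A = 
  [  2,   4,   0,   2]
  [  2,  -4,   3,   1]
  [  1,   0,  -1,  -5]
dim(Col(A)) = 3

Row reduce:
R2 → R2 - (1)·R1
R3 → R3 - (1/2)·R1
R3 → R3 - (1/4)·R2
REF = 
  [    2,     4,     0,     2]
  [    0,    -8,     3,    -1]
  [    0,     0,  -7/4, -23/4]
Pivot columns: 1, 2, 3 → 3 pivots.
dim(Col(A)) = number of pivot columns = 3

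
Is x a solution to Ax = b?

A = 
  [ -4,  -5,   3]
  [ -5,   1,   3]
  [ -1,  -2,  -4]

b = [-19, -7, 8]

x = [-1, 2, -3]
No

Ax = [-15, -2, 9] ≠ b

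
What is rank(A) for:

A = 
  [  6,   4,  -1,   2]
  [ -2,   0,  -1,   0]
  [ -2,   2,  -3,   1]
Row reduce:
R2 → R2 + (1/3)·R1
R3 → R3 + (1/3)·R1
R3 → R3 - (5/2)·R2
REF = 
  [   6,    4,   -1,    2]
  [   0,  4/3, -4/3,  2/3]
  [   0,    0,    0,    0]
Pivot columns: 1, 2 → 2 pivots.

rank(A) = 2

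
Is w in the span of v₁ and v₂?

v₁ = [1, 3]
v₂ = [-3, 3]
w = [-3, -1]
Yes

Form the augmented matrix and row-reduce:
[v₁|v₂|w] = 
  [  1,  -3,  -3]
  [  3,   3,  -1]
R2 → R2 - (3)·R1
REF = 
  [  1,  -3,  -3]
  [  0,  12,   8]

No row of the form [0 0 | nonzero], so the system is consistent. Back-substitution gives c₁ = -1, c₂ = 2/3: w = (-1)·v₁ + (2/3)·v₂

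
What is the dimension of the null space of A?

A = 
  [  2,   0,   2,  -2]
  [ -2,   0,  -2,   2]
nullity(A) = 3

Row reduce:
R2 → R2 + (1)·R1
REF = 
  [  2,   0,   2,  -2]
  [  0,   0,   0,   0]
Pivot columns: 1 → 1 pivot.
rank(A) = 1, so nullity(A) = 4 - 1 = 3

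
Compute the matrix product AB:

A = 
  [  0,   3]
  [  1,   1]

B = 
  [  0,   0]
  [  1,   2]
A is 2×2 and B is 2×2, so AB is 2×2. Each entry is (row of A)·(column of B):
AB[1,1] = (0)(0) + (3)(1) = 3
AB[1,2] = (0)(0) + (3)(2) = 6
AB[2,1] = (1)(0) + (1)(1) = 1
AB[2,2] = (1)(0) + (1)(2) = 2

AB = 
  [  3,   6]
  [  1,   2]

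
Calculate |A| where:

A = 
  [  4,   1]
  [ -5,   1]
9

For a 2×2 matrix, det = ad - bc = (4)(1) - (1)(-5) = 9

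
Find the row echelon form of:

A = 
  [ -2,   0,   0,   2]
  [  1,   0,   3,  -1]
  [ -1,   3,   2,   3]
Row operations:
R2 → R2 + (1/2)·R1
R3 → R3 - (1/2)·R1
Swap R2 ↔ R3

Resulting echelon form:
REF = 
  [ -2,   0,   0,   2]
  [  0,   3,   2,   2]
  [  0,   0,   3,   0]

Rank = 3 (number of non-zero pivot rows).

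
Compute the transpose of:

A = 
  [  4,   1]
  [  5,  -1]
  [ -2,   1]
Aᵀ = 
  [  4,   5,  -2]
  [  1,  -1,   1]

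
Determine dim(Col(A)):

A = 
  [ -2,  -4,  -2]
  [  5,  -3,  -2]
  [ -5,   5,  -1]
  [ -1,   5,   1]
Row reduce:
R2 → R2 + (5/2)·R1
R3 → R3 - (5/2)·R1
R4 → R4 - (1/2)·R1
R3 → R3 + (15/13)·R2
R4 → R4 + (7/13)·R2
R4 → R4 - (23/53)·R3
REF = 
  [    -2,     -4,     -2]
  [     0,    -13,     -7]
  [     0,      0, -53/13]
  [     0,      0,      0]
Pivot columns: 1, 2, 3 → 3 pivots.
dim(Col(A)) = number of pivot columns = 3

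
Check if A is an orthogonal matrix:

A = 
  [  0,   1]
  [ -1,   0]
Yes

AᵀA = 
  [  1,   0]
  [  0,   1]
= I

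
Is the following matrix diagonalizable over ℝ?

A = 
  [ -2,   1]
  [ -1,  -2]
No

tr(A) = -4, det(A) = 5
Characteristic polynomial: λ² - tr(A)λ + det(A) = λ² + 4λ + 5
λ² + 4λ + 5 = 0  ⇒  λ = (-4 ± √((4)² - 4·(5)))/2 = (-4 ± √(-4))/2
  = -2 + i,  -2 - i
Eigenvalues: -2 + i, -2 - i  (≈ -2 + 1i, -2 - 1i)
Has complex eigenvalues (not diagonalizable over ℝ).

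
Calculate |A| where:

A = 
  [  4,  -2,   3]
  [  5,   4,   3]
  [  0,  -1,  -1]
-29

Cofactor expansion along row 1:
det(A) = (4)·((4)(-1) - (3)(-1)) - (-2)·((5)(-1) - (3)(0)) + (3)·((5)(-1) - (4)(0))
  = (4)(-1) - (-2)(-5) + (3)(-5)
  = -29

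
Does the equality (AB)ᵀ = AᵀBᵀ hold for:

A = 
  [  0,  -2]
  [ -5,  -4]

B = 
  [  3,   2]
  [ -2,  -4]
No

(AB)ᵀ = 
  [  4,  -7]
  [  8,   6]

AᵀBᵀ = 
  [-10,  20]
  [-14,  20]

The two matrices differ, so (AB)ᵀ ≠ AᵀBᵀ in general. The correct identity is (AB)ᵀ = BᵀAᵀ.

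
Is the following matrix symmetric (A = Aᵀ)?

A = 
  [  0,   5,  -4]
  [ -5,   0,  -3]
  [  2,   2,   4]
No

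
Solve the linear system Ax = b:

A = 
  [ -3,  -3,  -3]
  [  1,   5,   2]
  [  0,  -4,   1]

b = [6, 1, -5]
Row reduce the augmented matrix [A|b]:
R2 → R2 + (1/3)·R1
R3 → R3 + (1)·R2
REF = 
  [ -3,  -3,  -3,   6]
  [  0,   4,   1,   3]
  [  0,   0,   2,  -2]

Back-substitution:
x₃ = (-2) / 2 = -1
x₂ = (3 - (1)(-1)) / 4 = 1
x₁ = (6 - (-3)(1) - (-3)(-1)) / (-3) = -2

x = [-2, 1, -1]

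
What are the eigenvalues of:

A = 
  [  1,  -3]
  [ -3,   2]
tr(A) = 3, det(A) = -7
Characteristic polynomial: λ² - tr(A)λ + det(A) = λ² - 3λ - 7
λ² - 3λ - 7 = 0  ⇒  λ = (3 ± √((-3)² - 4·(-7)))/2 = (3 ± √(37))/2
  = (3 + √37)/2,  (3 - √37)/2

λ = (3 + √37)/2, (3 - √37)/2  (≈ 4.541, -1.541)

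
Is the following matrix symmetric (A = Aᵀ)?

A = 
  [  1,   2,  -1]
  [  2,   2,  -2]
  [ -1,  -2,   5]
Yes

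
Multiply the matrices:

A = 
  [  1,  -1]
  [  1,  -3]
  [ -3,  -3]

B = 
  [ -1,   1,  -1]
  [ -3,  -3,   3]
AB = 
  [  2,   4,  -4]
  [  8,  10, -10]
  [ 12,   6,  -6]

A is 3×2 and B is 2×3, so AB is 3×3. Each entry is (row of A)·(column of B):
AB[1,1] = (1)(-1) + (-1)(-3) = 2
AB[1,2] = (1)(1) + (-1)(-3) = 4
AB[1,3] = (1)(-1) + (-1)(3) = -4
AB[2,1] = (1)(-1) + (-3)(-3) = 8
AB[2,2] = (1)(1) + (-3)(-3) = 10
AB[2,3] = (1)(-1) + (-3)(3) = -10
AB[3,1] = (-3)(-1) + (-3)(-3) = 12
AB[3,2] = (-3)(1) + (-3)(-3) = 6
AB[3,3] = (-3)(-1) + (-3)(3) = -6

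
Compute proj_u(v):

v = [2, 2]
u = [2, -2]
proj_u(v) = [0, 0]

v·u = (2)(2) + (2)(-2) = 0
u·u = (2)² + (-2)² = 8
proj_u(v) = (v·u / u·u) × u = (0/8) × u = (0) × u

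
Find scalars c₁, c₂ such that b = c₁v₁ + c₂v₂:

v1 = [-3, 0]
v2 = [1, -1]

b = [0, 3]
c1 = -1, c2 = -3

b = -1·v1 + -3·v2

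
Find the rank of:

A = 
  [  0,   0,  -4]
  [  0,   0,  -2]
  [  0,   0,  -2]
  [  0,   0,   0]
rank(A) = 1

Row reduce:
R2 → R2 - (1/2)·R1
R3 → R3 - (1/2)·R1
REF = 
  [  0,   0,  -4]
  [  0,   0,   0]
  [  0,   0,   0]
  [  0,   0,   0]
Pivot columns: 3 → 1 pivot.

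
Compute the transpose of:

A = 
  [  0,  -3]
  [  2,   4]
Aᵀ = 
  [  0,   2]
  [ -3,   4]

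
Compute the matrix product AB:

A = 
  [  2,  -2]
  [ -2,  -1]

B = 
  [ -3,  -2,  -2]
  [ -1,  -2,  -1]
AB = 
  [ -4,   0,  -2]
  [  7,   6,   5]

A is 2×2 and B is 2×3, so AB is 2×3. Each entry is (row of A)·(column of B):
AB[1,1] = (2)(-3) + (-2)(-1) = -4
AB[1,2] = (2)(-2) + (-2)(-2) = 0
AB[1,3] = (2)(-2) + (-2)(-1) = -2
AB[2,1] = (-2)(-3) + (-1)(-1) = 7
AB[2,2] = (-2)(-2) + (-1)(-2) = 6
AB[2,3] = (-2)(-2) + (-1)(-1) = 5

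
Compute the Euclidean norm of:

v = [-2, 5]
5.385

||v||₂ = √((-2)² + (5)²) = √29 = 5.385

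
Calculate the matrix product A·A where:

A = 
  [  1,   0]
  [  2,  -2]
A² = A·A:
A²[1,1] = (1)(1) + (0)(2) = 1
A²[1,2] = (1)(0) + (0)(-2) = 0
A²[2,1] = (2)(1) + (-2)(2) = -2
A²[2,2] = (2)(0) + (-2)(-2) = 4
A² = 
  [  1,   0]
  [ -2,   4]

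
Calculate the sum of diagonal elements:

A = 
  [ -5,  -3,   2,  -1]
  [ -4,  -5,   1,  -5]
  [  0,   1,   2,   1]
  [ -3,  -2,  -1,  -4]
-12

tr(A) = -5 + -5 + 2 + -4 = -12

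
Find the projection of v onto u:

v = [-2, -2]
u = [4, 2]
proj_u(v) = [-12/5, -6/5]

v·u = (-2)(4) + (-2)(2) = -12
u·u = (4)² + (2)² = 20
proj_u(v) = (v·u / u·u) × u = (-12/20) × u = (-3/5) × u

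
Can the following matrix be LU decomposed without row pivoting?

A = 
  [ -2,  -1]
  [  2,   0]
Yes.
A[1,1] = -2 ≠ 0, so Gaussian elimination proceeds without a row swap: multiplier ℓ₂₁ = (2)/(-2) = -1, and U[2,2] = 0 - (-1)(-1) = -1.
L = 
  [  1,   0]
  [ -1,   1]
U = 
  [ -2,  -1]
  [  0,  -1]
Check row 2 of LU: [(-1)(-2), (-1)(-1) + (-1)] = [2, 0] = row 2 of A ✓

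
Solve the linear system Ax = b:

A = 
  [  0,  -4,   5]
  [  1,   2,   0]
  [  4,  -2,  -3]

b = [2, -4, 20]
x = [2, -3, -2]

Row reduce the augmented matrix [A|b]:
Swap R1 ↔ R2
R3 → R3 - (4)·R1
R3 → R3 - (5/2)·R2
REF = 
  [    1,     2,     0,    -4]
  [    0,    -4,     5,     2]
  [    0,     0, -31/2,    31]

Back-substitution:
x₃ = 31 / (-31/2) = -2
x₂ = (2 - (5)(-2)) / (-4) = -3
x₁ = (-4 - (2)(-3) - (0)(-2)) / 1 = 2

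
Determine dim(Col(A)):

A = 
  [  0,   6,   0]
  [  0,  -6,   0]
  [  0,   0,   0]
dim(Col(A)) = 1

Row reduce:
R2 → R2 + (1)·R1
REF = 
  [  0,   6,   0]
  [  0,   0,   0]
  [  0,   0,   0]
Pivot columns: 2 → 1 pivot.
dim(Col(A)) = number of pivot columns = 1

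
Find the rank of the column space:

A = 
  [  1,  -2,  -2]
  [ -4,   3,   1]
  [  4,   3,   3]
Row reduce:
R2 → R2 + (4)·R1
R3 → R3 - (4)·R1
R3 → R3 + (11/5)·R2
REF = 
  [    1,    -2,    -2]
  [    0,    -5,    -7]
  [    0,     0, -22/5]
Pivot columns: 1, 2, 3 → 3 pivots.
dim(Col(A)) = number of pivot columns = 3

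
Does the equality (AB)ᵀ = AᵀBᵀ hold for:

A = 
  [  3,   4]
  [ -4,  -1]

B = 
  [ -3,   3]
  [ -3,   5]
No

(AB)ᵀ = 
  [-21,  15]
  [ 29, -17]

AᵀBᵀ = 
  [-21, -29]
  [-15, -17]

The two matrices differ, so (AB)ᵀ ≠ AᵀBᵀ in general. The correct identity is (AB)ᵀ = BᵀAᵀ.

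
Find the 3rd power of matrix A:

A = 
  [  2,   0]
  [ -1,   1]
A^3 = 
  [  8,   0]
  [ -7,   1]

A² = A·A:
A²[1,1] = (2)(2) + (0)(-1) = 4
A²[1,2] = (2)(0) + (0)(1) = 0
A²[2,1] = (-1)(2) + (1)(-1) = -3
A²[2,2] = (-1)(0) + (1)(1) = 1
A² = 
  [  4,   0]
  [ -3,   1]

A^3 = A^2·A:
A^3[1,1] = (4)(2) + (0)(-1) = 8
A^3[1,2] = (4)(0) + (0)(1) = 0
A^3[2,1] = (-3)(2) + (1)(-1) = -7
A^3[2,2] = (-3)(0) + (1)(1) = 1
A^3 = 
  [  8,   0]
  [ -7,   1]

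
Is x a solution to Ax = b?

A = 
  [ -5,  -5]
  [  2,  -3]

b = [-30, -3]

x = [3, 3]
Yes

Ax = [-30, -3] = b ✓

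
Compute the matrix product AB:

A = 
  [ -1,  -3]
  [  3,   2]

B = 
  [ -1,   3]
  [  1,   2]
A is 2×2 and B is 2×2, so AB is 2×2. Each entry is (row of A)·(column of B):
AB[1,1] = (-1)(-1) + (-3)(1) = -2
AB[1,2] = (-1)(3) + (-3)(2) = -9
AB[2,1] = (3)(-1) + (2)(1) = -1
AB[2,2] = (3)(3) + (2)(2) = 13

AB = 
  [ -2,  -9]
  [ -1,  13]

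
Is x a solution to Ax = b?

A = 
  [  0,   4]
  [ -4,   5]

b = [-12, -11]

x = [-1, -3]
Yes

Ax = [-12, -11] = b ✓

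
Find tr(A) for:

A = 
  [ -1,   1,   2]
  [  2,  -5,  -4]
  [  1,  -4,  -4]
-10

tr(A) = -1 + -5 + -4 = -10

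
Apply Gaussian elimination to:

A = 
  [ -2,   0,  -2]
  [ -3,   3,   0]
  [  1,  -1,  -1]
Row operations:
R2 → R2 - (3/2)·R1
R3 → R3 + (1/2)·R1
R3 → R3 + (1/3)·R2

Resulting echelon form:
REF = 
  [ -2,   0,  -2]
  [  0,   3,   3]
  [  0,   0,  -1]

Rank = 3 (number of non-zero pivot rows).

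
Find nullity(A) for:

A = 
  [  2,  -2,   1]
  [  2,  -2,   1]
nullity(A) = 2

Row reduce:
R2 → R2 - (1)·R1
REF = 
  [  2,  -2,   1]
  [  0,   0,   0]
Pivot columns: 1 → 1 pivot.
rank(A) = 1, so nullity(A) = 3 - 1 = 2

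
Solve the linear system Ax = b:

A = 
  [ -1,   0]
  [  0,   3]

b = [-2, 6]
Row reduce the augmented matrix [A|b]:
(already in echelon form)
REF = 
  [ -1,   0,  -2]
  [  0,   3,   6]

Back-substitution:
x₂ = 6 / 3 = 2
x₁ = (-2 - (0)(2)) / (-1) = 2

x = [2, 2]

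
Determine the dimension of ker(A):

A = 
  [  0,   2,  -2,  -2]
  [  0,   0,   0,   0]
nullity(A) = 3

Row reduce:
(no row operations needed)
REF = 
  [  0,   2,  -2,  -2]
  [  0,   0,   0,   0]
Pivot columns: 2 → 1 pivot.
rank(A) = 1, so nullity(A) = 4 - 1 = 3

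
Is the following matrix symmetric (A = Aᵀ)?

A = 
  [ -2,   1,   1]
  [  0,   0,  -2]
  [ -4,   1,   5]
No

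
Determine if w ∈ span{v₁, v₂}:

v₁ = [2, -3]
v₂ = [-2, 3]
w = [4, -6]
Yes

Form the augmented matrix and row-reduce:
[v₁|v₂|w] = 
  [  2,  -2,   4]
  [ -3,   3,  -6]
R2 → R2 + (3/2)·R1
REF = 
  [  2,  -2,   4]
  [  0,   0,   0]

No row of the form [0 0 | nonzero], so the system is consistent. Back-substitution gives c₁ = 2, c₂ = 0: w = (2)·v₁ + (0)·v₂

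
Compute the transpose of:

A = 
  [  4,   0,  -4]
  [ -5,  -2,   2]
Aᵀ = 
  [  4,  -5]
  [  0,  -2]
  [ -4,   2]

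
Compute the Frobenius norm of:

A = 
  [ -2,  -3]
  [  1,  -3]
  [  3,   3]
||A||_F = 6.403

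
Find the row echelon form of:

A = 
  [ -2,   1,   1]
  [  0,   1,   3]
Row operations:
No row operations needed (already in echelon form).

Resulting echelon form:
REF = 
  [ -2,   1,   1]
  [  0,   1,   3]

Rank = 2 (number of non-zero pivot rows).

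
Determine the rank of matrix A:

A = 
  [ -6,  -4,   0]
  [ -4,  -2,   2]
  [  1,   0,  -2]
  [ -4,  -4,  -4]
Row reduce:
R2 → R2 - (2/3)·R1
R3 → R3 + (1/6)·R1
R4 → R4 - (2/3)·R1
R3 → R3 + (1)·R2
R4 → R4 + (2)·R2
REF = 
  [ -6,  -4,   0]
  [  0, 2/3,   2]
  [  0,   0,   0]
  [  0,   0,   0]
Pivot columns: 1, 2 → 2 pivots.

rank(A) = 2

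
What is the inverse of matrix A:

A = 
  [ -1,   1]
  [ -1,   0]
det(A) = (-1)(0) - (1)(-1) = 1
For a 2×2 matrix, A⁻¹ = (1/det(A)) · [[d, -b], [-c, a]]
    = (1) · [[0, -1], [1, -1]]

A⁻¹ = 
  [  0,  -1]
  [  1,  -1]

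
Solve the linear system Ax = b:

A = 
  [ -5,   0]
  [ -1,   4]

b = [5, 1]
Row reduce the augmented matrix [A|b]:
R2 → R2 - (1/5)·R1
REF = 
  [ -5,   0,   5]
  [  0,   4,   0]

Back-substitution:
x₂ = 0 / 4 = 0
x₁ = (5 - (0)(0)) / (-5) = -1

x = [-1, 0]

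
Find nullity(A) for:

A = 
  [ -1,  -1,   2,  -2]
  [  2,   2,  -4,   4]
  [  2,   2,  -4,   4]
nullity(A) = 3

Row reduce:
R2 → R2 + (2)·R1
R3 → R3 + (2)·R1
REF = 
  [ -1,  -1,   2,  -2]
  [  0,   0,   0,   0]
  [  0,   0,   0,   0]
Pivot columns: 1 → 1 pivot.
rank(A) = 1, so nullity(A) = 4 - 1 = 3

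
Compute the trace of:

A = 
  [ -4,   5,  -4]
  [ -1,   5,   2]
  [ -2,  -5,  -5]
-4

tr(A) = -4 + 5 + -5 = -4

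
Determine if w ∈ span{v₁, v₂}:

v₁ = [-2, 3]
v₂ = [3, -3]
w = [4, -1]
Yes

Form the augmented matrix and row-reduce:
[v₁|v₂|w] = 
  [ -2,   3,   4]
  [  3,  -3,  -1]
R2 → R2 + (3/2)·R1
REF = 
  [ -2,   3,   4]
  [  0, 3/2,   5]

No row of the form [0 0 | nonzero], so the system is consistent. Back-substitution gives c₁ = 3, c₂ = 10/3: w = (3)·v₁ + (10/3)·v₂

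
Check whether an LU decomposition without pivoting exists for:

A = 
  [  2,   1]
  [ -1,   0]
Yes.
A[1,1] = 2 ≠ 0, so Gaussian elimination proceeds without a row swap: multiplier ℓ₂₁ = (-1)/(2) = -1/2, and U[2,2] = 0 - (-1/2)(1) = 1/2.
L = 
  [   1,    0]
  [-1/2,    1]
U = 
  [  2,   1]
  [  0, 1/2]
Check row 2 of LU: [(-1/2)(2), (-1/2)(1) + (1/2)] = [-1, 0] = row 2 of A ✓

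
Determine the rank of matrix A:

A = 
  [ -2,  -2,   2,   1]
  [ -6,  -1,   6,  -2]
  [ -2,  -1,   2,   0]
rank(A) = 2

Row reduce:
R2 → R2 - (3)·R1
R3 → R3 - (1)·R1
R3 → R3 - (1/5)·R2
REF = 
  [ -2,  -2,   2,   1]
  [  0,   5,   0,  -5]
  [  0,   0,   0,   0]
Pivot columns: 1, 2 → 2 pivots.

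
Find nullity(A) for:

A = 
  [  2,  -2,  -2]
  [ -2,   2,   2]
nullity(A) = 2

Row reduce:
R2 → R2 + (1)·R1
REF = 
  [  2,  -2,  -2]
  [  0,   0,   0]
Pivot columns: 1 → 1 pivot.
rank(A) = 1, so nullity(A) = 3 - 1 = 2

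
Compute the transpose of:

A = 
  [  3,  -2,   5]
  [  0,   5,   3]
Aᵀ = 
  [  3,   0]
  [ -2,   5]
  [  5,   3]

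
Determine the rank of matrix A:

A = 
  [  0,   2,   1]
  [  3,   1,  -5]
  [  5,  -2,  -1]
Row reduce:
Swap R1 ↔ R2
R3 → R3 - (5/3)·R1
R3 → R3 + (11/6)·R2
REF = 
  [   3,    1,   -5]
  [   0,    2,    1]
  [   0,    0, 55/6]
Pivot columns: 1, 2, 3 → 3 pivots.

rank(A) = 3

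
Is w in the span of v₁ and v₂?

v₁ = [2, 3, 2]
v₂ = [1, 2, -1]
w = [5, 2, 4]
No

Form the augmented matrix and row-reduce:
[v₁|v₂|w] = 
  [  2,   1,   5]
  [  3,   2,   2]
  [  2,  -1,   4]
R2 → R2 - (3/2)·R1
R3 → R3 - (1)·R1
R3 → R3 + (4)·R2
REF = 
  [    2,     1,     5]
  [    0,   1/2, -11/2]
  [    0,     0,   -23]

Row 3 reads [0 0 | -23], i.e. 0 = -23, so the system is inconsistent and w ∉ span{v₁, v₂}.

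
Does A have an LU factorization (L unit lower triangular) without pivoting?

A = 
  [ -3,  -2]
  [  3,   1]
Yes.
A[1,1] = -3 ≠ 0, so Gaussian elimination proceeds without a row swap: multiplier ℓ₂₁ = (3)/(-3) = -1, and U[2,2] = 1 - (-1)(-2) = -1.
L = 
  [  1,   0]
  [ -1,   1]
U = 
  [ -3,  -2]
  [  0,  -1]
Check row 2 of LU: [(-1)(-3), (-1)(-2) + (-1)] = [3, 1] = row 2 of A ✓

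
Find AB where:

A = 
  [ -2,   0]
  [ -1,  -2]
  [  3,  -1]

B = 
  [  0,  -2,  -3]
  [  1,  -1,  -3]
A is 3×2 and B is 2×3, so AB is 3×3. Each entry is (row of A)·(column of B):
AB[1,1] = (-2)(0) + (0)(1) = 0
AB[1,2] = (-2)(-2) + (0)(-1) = 4
AB[1,3] = (-2)(-3) + (0)(-3) = 6
AB[2,1] = (-1)(0) + (-2)(1) = -2
AB[2,2] = (-1)(-2) + (-2)(-1) = 4
AB[2,3] = (-1)(-3) + (-2)(-3) = 9
AB[3,1] = (3)(0) + (-1)(1) = -1
AB[3,2] = (3)(-2) + (-1)(-1) = -5
AB[3,3] = (3)(-3) + (-1)(-3) = -6

AB = 
  [  0,   4,   6]
  [ -2,   4,   9]
  [ -1,  -5,  -6]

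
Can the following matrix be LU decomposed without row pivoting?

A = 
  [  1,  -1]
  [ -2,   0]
Yes.
A[1,1] = 1 ≠ 0, so Gaussian elimination proceeds without a row swap: multiplier ℓ₂₁ = (-2)/(1) = -2, and U[2,2] = 0 - (-2)(-1) = -2.
L = 
  [  1,   0]
  [ -2,   1]
U = 
  [  1,  -1]
  [  0,  -2]
Check row 2 of LU: [(-2)(1), (-2)(-1) + (-2)] = [-2, 0] = row 2 of A ✓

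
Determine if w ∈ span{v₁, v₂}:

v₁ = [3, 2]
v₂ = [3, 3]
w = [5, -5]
Yes

Form the augmented matrix and row-reduce:
[v₁|v₂|w] = 
  [  3,   3,   5]
  [  2,   3,  -5]
R2 → R2 - (2/3)·R1
REF = 
  [    3,     3,     5]
  [    0,     1, -25/3]

No row of the form [0 0 | nonzero], so the system is consistent. Back-substitution gives c₁ = 10, c₂ = -25/3: w = (10)·v₁ + (-25/3)·v₂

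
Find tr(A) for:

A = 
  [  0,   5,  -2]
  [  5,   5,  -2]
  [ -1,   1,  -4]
1

tr(A) = 0 + 5 + -4 = 1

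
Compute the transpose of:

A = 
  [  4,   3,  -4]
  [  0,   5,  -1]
Aᵀ = 
  [  4,   0]
  [  3,   5]
  [ -4,  -1]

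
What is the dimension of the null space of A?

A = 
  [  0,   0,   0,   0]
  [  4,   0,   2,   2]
nullity(A) = 3

Row reduce:
Swap R1 ↔ R2
REF = 
  [  4,   0,   2,   2]
  [  0,   0,   0,   0]
Pivot columns: 1 → 1 pivot.
rank(A) = 1, so nullity(A) = 4 - 1 = 3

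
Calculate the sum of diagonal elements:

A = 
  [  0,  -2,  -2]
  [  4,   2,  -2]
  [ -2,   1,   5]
7

tr(A) = 0 + 2 + 5 = 7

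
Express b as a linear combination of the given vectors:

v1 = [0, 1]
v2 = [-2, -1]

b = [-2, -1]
c1 = 0, c2 = 1

b = 0·v1 + 1·v2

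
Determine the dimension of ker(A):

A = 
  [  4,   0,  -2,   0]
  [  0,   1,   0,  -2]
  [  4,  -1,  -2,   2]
nullity(A) = 2

Row reduce:
R3 → R3 - (1)·R1
R3 → R3 + (1)·R2
REF = 
  [  4,   0,  -2,   0]
  [  0,   1,   0,  -2]
  [  0,   0,   0,   0]
Pivot columns: 1, 2 → 2 pivots.
rank(A) = 2, so nullity(A) = 4 - 2 = 2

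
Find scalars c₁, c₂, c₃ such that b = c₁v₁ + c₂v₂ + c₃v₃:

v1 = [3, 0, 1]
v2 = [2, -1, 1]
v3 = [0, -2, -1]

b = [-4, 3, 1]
c1 = -2, c2 = 1, c3 = -2

b = -2·v1 + 1·v2 + -2·v3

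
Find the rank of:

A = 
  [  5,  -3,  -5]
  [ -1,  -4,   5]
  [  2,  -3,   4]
rank(A) = 3

Row reduce:
R2 → R2 + (1/5)·R1
R3 → R3 - (2/5)·R1
R3 → R3 - (9/23)·R2
REF = 
  [     5,     -3,     -5]
  [     0,  -23/5,      4]
  [     0,      0, 102/23]
Pivot columns: 1, 2, 3 → 3 pivots.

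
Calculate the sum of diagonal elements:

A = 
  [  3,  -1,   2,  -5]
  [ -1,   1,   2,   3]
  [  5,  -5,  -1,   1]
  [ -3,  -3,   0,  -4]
-1

tr(A) = 3 + 1 + -1 + -4 = -1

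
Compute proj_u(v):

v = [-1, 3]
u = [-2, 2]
v·u = (-1)(-2) + (3)(2) = 8
u·u = (-2)² + (2)² = 8
proj_u(v) = (v·u / u·u) × u = (8/8) × u = (1) × u

proj_u(v) = [-2, 2]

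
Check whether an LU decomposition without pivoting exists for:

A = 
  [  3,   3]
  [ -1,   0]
Yes.
A[1,1] = 3 ≠ 0, so Gaussian elimination proceeds without a row swap: multiplier ℓ₂₁ = (-1)/(3) = -1/3, and U[2,2] = 0 - (-1/3)(3) = 1.
L = 
  [   1,    0]
  [-1/3,    1]
U = 
  [  3,   3]
  [  0,   1]
Check row 2 of LU: [(-1/3)(3), (-1/3)(3) + 1] = [-1, 0] = row 2 of A ✓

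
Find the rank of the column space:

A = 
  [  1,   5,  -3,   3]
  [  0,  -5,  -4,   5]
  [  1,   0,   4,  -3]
dim(Col(A)) = 3

Row reduce:
R3 → R3 - (1)·R1
R3 → R3 - (1)·R2
REF = 
  [  1,   5,  -3,   3]
  [  0,  -5,  -4,   5]
  [  0,   0,  11, -11]
Pivot columns: 1, 2, 3 → 3 pivots.
dim(Col(A)) = number of pivot columns = 3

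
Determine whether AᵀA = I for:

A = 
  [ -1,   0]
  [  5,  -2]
No

AᵀA = 
  [ 26, -10]
  [-10,   4]
≠ I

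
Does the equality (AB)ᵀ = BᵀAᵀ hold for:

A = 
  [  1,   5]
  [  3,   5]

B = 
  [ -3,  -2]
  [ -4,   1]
Yes

(AB)ᵀ = 
  [-23, -29]
  [  3,  -1]

BᵀAᵀ = 
  [-23, -29]
  [  3,  -1]

Both sides are equal — this is the standard identity (AB)ᵀ = BᵀAᵀ, which holds for all A, B.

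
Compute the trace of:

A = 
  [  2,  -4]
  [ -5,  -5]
-3

tr(A) = 2 + -5 = -3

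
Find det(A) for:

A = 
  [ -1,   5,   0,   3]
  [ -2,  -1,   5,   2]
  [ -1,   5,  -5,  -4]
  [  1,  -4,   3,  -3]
286

Cofactor expansion along row 1: det(A) = a₁₁M₁₁ - a₁₂M₁₂ + a₁₃M₁₃ - a₁₄M₁₄

M₁₁ = det[[-1, 5, 2]; [5, -5, -4]; [-4, 3, -3]]
  = (-1)·((-5)(-3) - (-4)(3)) - (5)·((5)(-3) - (-4)(-4)) + (2)·((5)(3) - (-5)(-4))
  = (-1)(27) - (5)(-31) + (2)(-5)
  = 118
M₁₂ = det[[-2, 5, 2]; [-1, -5, -4]; [1, 3, -3]]
  = (-2)·((-5)(-3) - (-4)(3)) - (5)·((-1)(-3) - (-4)(1)) + (2)·((-1)(3) - (-5)(1))
  = (-2)(27) - (5)(7) + (2)(2)
  = -85
M₁₃ = det[[-2, -1, 2]; [-1, 5, -4]; [1, -4, -3]]
  = (-2)·((5)(-3) - (-4)(-4)) - (-1)·((-1)(-3) - (-4)(1)) + (2)·((-1)(-4) - (5)(1))
  = (-2)(-31) - (-1)(7) + (2)(-1)
  = 67
M₁₄ = det[[-2, -1, 5]; [-1, 5, -5]; [1, -4, 3]]
  = (-2)·((5)(3) - (-5)(-4)) - (-1)·((-1)(3) - (-5)(1)) + (5)·((-1)(-4) - (5)(1))
  = (-2)(-5) - (-1)(2) + (5)(-1)
  = 7

det(A) = (-1)(118) - (5)(-85) + (0)(67) - (3)(7) = 286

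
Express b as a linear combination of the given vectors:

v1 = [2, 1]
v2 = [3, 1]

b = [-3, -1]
c1 = 0, c2 = -1

b = 0·v1 + -1·v2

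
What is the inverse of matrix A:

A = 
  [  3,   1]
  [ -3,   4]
det(A) = (3)(4) - (1)(-3) = 15
For a 2×2 matrix, A⁻¹ = (1/det(A)) · [[d, -b], [-c, a]]
    = (1/15) · [[4, -1], [3, 3]]

A⁻¹ = 
  [ 4/15, -1/15]
  [  1/5,   1/5]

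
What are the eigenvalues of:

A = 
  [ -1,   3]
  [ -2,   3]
tr(A) = 2, det(A) = 3
Characteristic polynomial: λ² - tr(A)λ + det(A) = λ² - 2λ + 3
λ² - 2λ + 3 = 0  ⇒  λ = (2 ± √((-2)² - 4·(3)))/2 = (2 ± √(-8))/2
  = 1 + i√2,  1 - i√2

λ = 1 + i√2, 1 - i√2  (≈ 1 + 1.414i, 1 - 1.414i)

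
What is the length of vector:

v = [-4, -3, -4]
6.403

||v||₂ = √((-4)² + (-3)² + (-4)²) = √41 = 6.403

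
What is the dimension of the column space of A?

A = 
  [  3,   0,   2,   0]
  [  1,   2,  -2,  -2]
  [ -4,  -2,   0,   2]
dim(Col(A)) = 2

Row reduce:
R2 → R2 - (1/3)·R1
R3 → R3 + (4/3)·R1
R3 → R3 + (1)·R2
REF = 
  [   3,    0,    2,    0]
  [   0,    2, -8/3,   -2]
  [   0,    0,    0,    0]
Pivot columns: 1, 2 → 2 pivots.
dim(Col(A)) = number of pivot columns = 2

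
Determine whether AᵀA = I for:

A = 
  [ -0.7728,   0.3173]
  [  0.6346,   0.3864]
No

AᵀA = 
  [  0.9999,   0]
  [  0,   0.2500]
≠ I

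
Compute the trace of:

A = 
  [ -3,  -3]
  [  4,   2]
-1

tr(A) = -3 + 2 = -1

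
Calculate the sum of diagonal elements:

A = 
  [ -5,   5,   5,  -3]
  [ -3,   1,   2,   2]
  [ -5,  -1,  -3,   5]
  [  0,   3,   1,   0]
-7

tr(A) = -5 + 1 + -3 + 0 = -7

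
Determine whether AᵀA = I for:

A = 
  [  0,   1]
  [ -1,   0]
Yes

AᵀA = 
  [  1,   0]
  [  0,   1]
= I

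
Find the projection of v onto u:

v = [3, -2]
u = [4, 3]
proj_u(v) = [24/25, 18/25]

v·u = (3)(4) + (-2)(3) = 6
u·u = (4)² + (3)² = 25
proj_u(v) = (v·u / u·u) × u = (6/25) × u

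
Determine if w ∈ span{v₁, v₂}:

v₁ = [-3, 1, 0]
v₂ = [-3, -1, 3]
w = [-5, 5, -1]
No

Form the augmented matrix and row-reduce:
[v₁|v₂|w] = 
  [ -3,  -3,  -5]
  [  1,  -1,   5]
  [  0,   3,  -1]
R2 → R2 + (1/3)·R1
R3 → R3 + (3/2)·R2
REF = 
  [  -3,   -3,   -5]
  [   0,   -2, 10/3]
  [   0,    0,    4]

Row 3 reads [0 0 | 4], i.e. 0 = 4, so the system is inconsistent and w ∉ span{v₁, v₂}.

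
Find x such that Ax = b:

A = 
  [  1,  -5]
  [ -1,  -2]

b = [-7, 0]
x = [-2, 1]

Row reduce the augmented matrix [A|b]:
R2 → R2 + (1)·R1
REF = 
  [  1,  -5,  -7]
  [  0,  -7,  -7]

Back-substitution:
x₂ = (-7) / (-7) = 1
x₁ = (-7 - (-5)(1)) / 1 = -2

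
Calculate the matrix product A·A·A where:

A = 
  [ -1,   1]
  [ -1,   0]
A² = A·A:
A²[1,1] = (-1)(-1) + (1)(-1) = 0
A²[1,2] = (-1)(1) + (1)(0) = -1
A²[2,1] = (-1)(-1) + (0)(-1) = 1
A²[2,2] = (-1)(1) + (0)(0) = -1
A² = 
  [  0,  -1]
  [  1,  -1]

A^3 = A^2·A:
A^3[1,1] = (0)(-1) + (-1)(-1) = 1
A^3[1,2] = (0)(1) + (-1)(0) = 0
A^3[2,1] = (1)(-1) + (-1)(-1) = 0
A^3[2,2] = (1)(1) + (-1)(0) = 1
A^3 = 
  [  1,   0]
  [  0,   1]

Therefore
A^3 = 
  [  1,   0]
  [  0,   1]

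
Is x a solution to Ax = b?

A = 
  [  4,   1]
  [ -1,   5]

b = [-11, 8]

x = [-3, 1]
Yes

Ax = [-11, 8] = b ✓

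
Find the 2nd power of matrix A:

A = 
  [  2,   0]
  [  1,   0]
A² = A·A:
A²[1,1] = (2)(2) + (0)(1) = 4
A²[1,2] = (2)(0) + (0)(0) = 0
A²[2,1] = (1)(2) + (0)(1) = 2
A²[2,2] = (1)(0) + (0)(0) = 0
A² = 
  [  4,   0]
  [  2,   0]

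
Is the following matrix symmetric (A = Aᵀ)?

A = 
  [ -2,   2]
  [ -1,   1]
No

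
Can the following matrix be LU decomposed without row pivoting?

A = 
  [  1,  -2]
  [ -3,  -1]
Yes.
A[1,1] = 1 ≠ 0, so Gaussian elimination proceeds without a row swap: multiplier ℓ₂₁ = (-3)/(1) = -3, and U[2,2] = -1 - (-3)(-2) = -7.
L = 
  [  1,   0]
  [ -3,   1]
U = 
  [  1,  -2]
  [  0,  -7]
Check row 2 of LU: [(-3)(1), (-3)(-2) + (-7)] = [-3, -1] = row 2 of A ✓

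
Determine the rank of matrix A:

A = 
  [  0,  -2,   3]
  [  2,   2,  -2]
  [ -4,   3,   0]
rank(A) = 3

Row reduce:
Swap R1 ↔ R2
R3 → R3 + (2)·R1
R3 → R3 + (7/2)·R2
REF = 
  [   2,    2,   -2]
  [   0,   -2,    3]
  [   0,    0, 13/2]
Pivot columns: 1, 2, 3 → 3 pivots.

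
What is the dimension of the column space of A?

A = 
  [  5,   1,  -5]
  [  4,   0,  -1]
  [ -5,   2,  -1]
dim(Col(A)) = 3

Row reduce:
R2 → R2 - (4/5)·R1
R3 → R3 + (1)·R1
R3 → R3 + (15/4)·R2
REF = 
  [   5,    1,   -5]
  [   0, -4/5,    3]
  [   0,    0, 21/4]
Pivot columns: 1, 2, 3 → 3 pivots.
dim(Col(A)) = number of pivot columns = 3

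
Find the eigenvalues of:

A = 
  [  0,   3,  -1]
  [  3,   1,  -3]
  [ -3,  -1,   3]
λ = 0, 6, -2

Characteristic polynomial: det(λI - A) = λ³ - 4λ² - 12λ
The constant term is 0, so λ = 0 is a root: p(λ) = λ(λ² - 4λ - 12)
λ² - 4λ - 12 = (λ + 2)(λ - 6)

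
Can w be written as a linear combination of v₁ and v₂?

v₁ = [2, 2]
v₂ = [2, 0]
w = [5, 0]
Yes

Form the augmented matrix and row-reduce:
[v₁|v₂|w] = 
  [  2,   2,   5]
  [  2,   0,   0]
R2 → R2 - (1)·R1
REF = 
  [  2,   2,   5]
  [  0,  -2,  -5]

No row of the form [0 0 | nonzero], so the system is consistent. Back-substitution gives c₁ = 0, c₂ = 5/2: w = (0)·v₁ + (5/2)·v₂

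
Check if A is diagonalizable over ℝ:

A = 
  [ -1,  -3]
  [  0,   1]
Yes

tr(A) = 0, det(A) = -1
Characteristic polynomial: λ² - tr(A)λ + det(A) = λ² - 1
λ² - 1 = (λ + 1)(λ - 1)
Eigenvalues: 1, -1
λ=-1: alg. mult. = 1, geom. mult. = 2 - rank(A - (-1)I) = 2 - 1 = 1
λ=1: alg. mult. = 1, geom. mult. = 2 - rank(A - (1)I) = 2 - 1 = 1
Sum of geometric multiplicities equals n, so A has n independent eigenvectors.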